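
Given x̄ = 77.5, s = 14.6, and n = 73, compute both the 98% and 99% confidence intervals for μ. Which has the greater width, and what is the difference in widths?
99% CI is wider by 0.91

df = 72
98% CI: t* = 2.379, (73.43, 81.57), width = 2 · t* · s/√n = 8.13
99% CI: t* = 2.646, (72.98, 82.02), width = 2 · t* · s/√n = 9.04

The 99% CI is wider by 9.04 - 8.13 = 0.91.
Higher confidence requires a wider interval.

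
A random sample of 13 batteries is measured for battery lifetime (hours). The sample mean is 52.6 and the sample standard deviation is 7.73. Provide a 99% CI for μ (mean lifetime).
(46.05, 59.15)

t-interval (σ unknown):
df = n - 1 = 12
t* = 3.055 for 99% confidence

Margin of error = t* · s/√n = 3.055 · 7.73/√13 = 6.55

CI: (46.05, 59.15)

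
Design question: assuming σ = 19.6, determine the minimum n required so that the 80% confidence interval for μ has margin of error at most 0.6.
n ≥ 1754

For margin E ≤ 0.6:
n ≥ (z* · σ / E)²
n ≥ (1.282 · 19.6 / 0.6)²
n ≥ 1753.82

Minimum n = 1754 (rounding up)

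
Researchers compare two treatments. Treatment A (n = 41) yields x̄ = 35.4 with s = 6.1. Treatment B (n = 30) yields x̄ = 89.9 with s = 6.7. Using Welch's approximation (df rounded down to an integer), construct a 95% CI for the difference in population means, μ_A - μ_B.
(-57.60, -51.40)

Difference: x̄₁ - x̄₂ = -54.50
SE = √(s₁²/n₁ + s₂²/n₂) = √(6.1²/41 + 6.7²/30) = 1.5504
df = 59.09 → 59 (Welch–Satterthwaite, rounded down)
t* = 2.001

CI: -54.50 ± 2.001 · 1.5504 = -54.50 ± 3.10 = (-57.60, -51.40)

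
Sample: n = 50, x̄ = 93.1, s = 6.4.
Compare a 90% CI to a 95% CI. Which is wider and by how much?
95% CI is wider by 0.60

df = 49
90% CI: t* = 1.677, (91.58, 94.62), width = 2 · t* · s/√n = 3.04
95% CI: t* = 2.010, (91.28, 94.92), width = 2 · t* · s/√n = 3.64

The 95% CI is wider by 3.64 - 3.04 = 0.60.
Higher confidence requires a wider interval.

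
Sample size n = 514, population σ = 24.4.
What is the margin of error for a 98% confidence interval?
Margin of error = 2.50

Margin of error = z* · σ/√n
= 2.326 · 24.4/√514
= 2.326 · 24.4/22.6716
= 2.50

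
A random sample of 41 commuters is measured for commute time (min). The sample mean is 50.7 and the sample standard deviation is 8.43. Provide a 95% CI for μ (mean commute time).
(48.04, 53.36)

t-interval (σ unknown):
df = n - 1 = 40
t* = 2.021 for 95% confidence

Margin of error = t* · s/√n = 2.021 · 8.43/√41 = 2.66

CI: (48.04, 53.36)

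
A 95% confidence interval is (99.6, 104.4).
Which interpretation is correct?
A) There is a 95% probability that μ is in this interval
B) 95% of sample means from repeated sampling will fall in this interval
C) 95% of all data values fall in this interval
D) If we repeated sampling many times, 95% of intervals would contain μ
D

A) Wrong — μ is fixed; the randomness lives in the interval, not in μ.
B) Wrong — coverage applies to intervals containing μ, not to future x̄ values.
C) Wrong — a CI is about the parameter μ, not individual data values.
D) Correct — this is the frequentist long-run coverage interpretation.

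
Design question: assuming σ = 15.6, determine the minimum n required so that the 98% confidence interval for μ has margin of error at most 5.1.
n ≥ 51

For margin E ≤ 5.1:
n ≥ (z* · σ / E)²
n ≥ (2.326 · 15.6 / 5.1)²
n ≥ 50.62

Minimum n = 51 (rounding up)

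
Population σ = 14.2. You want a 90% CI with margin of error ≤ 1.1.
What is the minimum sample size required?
n ≥ 451

For margin E ≤ 1.1:
n ≥ (z* · σ / E)²
n ≥ (1.645 · 14.2 / 1.1)²
n ≥ 450.94

Minimum n = 451 (rounding up)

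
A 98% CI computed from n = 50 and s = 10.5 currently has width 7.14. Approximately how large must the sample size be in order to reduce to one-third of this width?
n ≈ 450

CI width ∝ 1/√n
To reduce width by factor 3, need √n to grow by 3 → need 3² = 9 times as many samples.

Current: n = 50, width = 7.14
New: n = 450, width ≈ 2.31

Width reduced by factor of 7.14/2.31 = 3.09.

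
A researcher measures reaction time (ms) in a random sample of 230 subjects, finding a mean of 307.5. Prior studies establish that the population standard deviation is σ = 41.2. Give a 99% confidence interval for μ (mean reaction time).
(300.50, 314.50)

z-interval (σ known):
z* = 2.576 for 99% confidence

Margin of error = z* · σ/√n = 2.576 · 41.2/√230 = 7.00

CI: (307.5 - 7.00, 307.5 + 7.00) = (300.50, 314.50)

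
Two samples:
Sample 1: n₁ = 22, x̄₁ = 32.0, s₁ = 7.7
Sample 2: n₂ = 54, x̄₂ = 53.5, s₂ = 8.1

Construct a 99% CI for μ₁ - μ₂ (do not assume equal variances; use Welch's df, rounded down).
(-26.85, -16.15)

Difference: x̄₁ - x̄₂ = -21.50
SE = √(s₁²/n₁ + s₂²/n₂) = √(7.7²/22 + 8.1²/54) = 1.9774
df = 40.91 → 40 (Welch–Satterthwaite, rounded down)
t* = 2.704

CI: -21.50 ± 2.704 · 1.9774 = -21.50 ± 5.35 = (-26.85, -16.15)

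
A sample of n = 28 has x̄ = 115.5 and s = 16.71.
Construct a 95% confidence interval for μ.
(109.02, 121.98)

t-interval (σ unknown):
df = n - 1 = 27
t* = 2.052 for 95% confidence

Margin of error = t* · s/√n = 2.052 · 16.71/√28 = 6.48

CI: (109.02, 121.98)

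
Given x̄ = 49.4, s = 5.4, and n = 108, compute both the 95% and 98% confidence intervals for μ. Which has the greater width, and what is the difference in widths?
98% CI is wider by 0.39

df = 107
95% CI: t* = 1.982, (48.37, 50.43), width = 2 · t* · s/√n = 2.06
98% CI: t* = 2.362, (48.17, 50.63), width = 2 · t* · s/√n = 2.45

The 98% CI is wider by 2.45 - 2.06 = 0.39.
Higher confidence requires a wider interval.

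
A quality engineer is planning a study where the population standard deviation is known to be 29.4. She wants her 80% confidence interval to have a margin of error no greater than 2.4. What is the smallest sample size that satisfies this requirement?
n ≥ 247

For margin E ≤ 2.4:
n ≥ (z* · σ / E)²
n ≥ (1.282 · 29.4 / 2.4)²
n ≥ 246.63

Minimum n = 247 (rounding up)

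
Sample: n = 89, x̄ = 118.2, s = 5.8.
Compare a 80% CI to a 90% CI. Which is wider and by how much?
90% CI is wider by 0.45

df = 88
80% CI: t* = 1.291, (117.41, 118.99), width = 2 · t* · s/√n = 1.59
90% CI: t* = 1.662, (117.18, 119.22), width = 2 · t* · s/√n = 2.04

The 90% CI is wider by 2.04 - 1.59 = 0.45.
Higher confidence requires a wider interval.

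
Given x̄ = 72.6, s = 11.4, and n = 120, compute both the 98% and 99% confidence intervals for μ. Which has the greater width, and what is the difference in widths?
99% CI is wider by 0.54

df = 119
98% CI: t* = 2.358, (70.15, 75.05), width = 2 · t* · s/√n = 4.91
99% CI: t* = 2.618, (69.88, 75.32), width = 2 · t* · s/√n = 5.45

The 99% CI is wider by 5.45 - 4.91 = 0.54.
Higher confidence requires a wider interval.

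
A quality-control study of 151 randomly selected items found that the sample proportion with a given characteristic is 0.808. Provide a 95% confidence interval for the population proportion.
(0.745, 0.871)

Proportion CI:
SE = √(p̂(1-p̂)/n) = √(0.808 · 0.192 / 151) = 0.03205

z* = 1.960
Margin = z* · SE = 1.960 · 0.03205 = 0.0628

CI: 0.808 ± 0.0628 = (0.745, 0.871)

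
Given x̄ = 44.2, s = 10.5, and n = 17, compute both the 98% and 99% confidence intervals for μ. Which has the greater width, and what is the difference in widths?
99% CI is wider by 1.72

df = 16
98% CI: t* = 2.583, (37.62, 50.78), width = 2 · t* · s/√n = 13.16
99% CI: t* = 2.921, (36.76, 51.64), width = 2 · t* · s/√n = 14.88

The 99% CI is wider by 14.88 - 13.16 = 1.72.
Higher confidence requires a wider interval.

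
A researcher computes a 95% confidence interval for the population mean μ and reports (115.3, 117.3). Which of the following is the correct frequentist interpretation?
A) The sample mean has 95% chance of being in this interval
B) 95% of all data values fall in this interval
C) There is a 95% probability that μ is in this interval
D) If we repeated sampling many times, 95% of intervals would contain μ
D

A) Wrong — x̄ is observed and sits in the interval by construction.
B) Wrong — a CI is about the parameter μ, not individual data values.
C) Wrong — μ is fixed; the randomness lives in the interval, not in μ.
D) Correct — this is the frequentist long-run coverage interpretation.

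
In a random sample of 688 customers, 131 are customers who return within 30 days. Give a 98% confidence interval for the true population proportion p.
(0.156, 0.225)

Proportion CI:
p̂ = 131/688 = 0.19041
SE = √(p̂(1-p̂)/n) = √(0.19041 · 0.80959 / 688) = 0.01497

z* = 2.326
Margin = z* · SE = 2.326 · 0.01497 = 0.0348

CI: 0.19041 ± 0.0348 = (0.156, 0.225)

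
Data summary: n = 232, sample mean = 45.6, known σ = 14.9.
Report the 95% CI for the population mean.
(43.68, 47.52)

z-interval (σ known):
z* = 1.960 for 95% confidence

Margin of error = z* · σ/√n = 1.960 · 14.9/√232 = 1.92

CI: (45.6 - 1.92, 45.6 + 1.92) = (43.68, 47.52)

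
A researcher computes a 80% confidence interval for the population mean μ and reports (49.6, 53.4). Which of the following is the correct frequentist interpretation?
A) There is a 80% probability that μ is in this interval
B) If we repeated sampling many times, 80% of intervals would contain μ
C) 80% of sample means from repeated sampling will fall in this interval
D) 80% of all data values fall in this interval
B

A) Wrong — μ is fixed; the randomness lives in the interval, not in μ.
B) Correct — this is the frequentist long-run coverage interpretation.
C) Wrong — coverage applies to intervals containing μ, not to future x̄ values.
D) Wrong — a CI is about the parameter μ, not individual data values.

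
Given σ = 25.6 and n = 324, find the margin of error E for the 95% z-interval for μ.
Margin of error = 2.79

Margin of error = z* · σ/√n
= 1.960 · 25.6/√324
= 1.960 · 25.6/18.0000
= 2.79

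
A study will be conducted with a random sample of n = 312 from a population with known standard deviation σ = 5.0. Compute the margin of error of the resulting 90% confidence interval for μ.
Margin of error = 0.47

Margin of error = z* · σ/√n
= 1.645 · 5.0/√312
= 1.645 · 5.0/17.6635
= 0.47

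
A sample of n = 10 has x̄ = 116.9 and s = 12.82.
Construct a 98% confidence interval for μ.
(105.46, 128.34)

t-interval (σ unknown):
df = n - 1 = 9
t* = 2.821 for 98% confidence

Margin of error = t* · s/√n = 2.821 · 12.82/√10 = 11.44

CI: (105.46, 128.34)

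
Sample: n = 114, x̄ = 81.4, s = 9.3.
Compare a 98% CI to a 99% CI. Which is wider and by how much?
99% CI is wider by 0.45

df = 113
98% CI: t* = 2.360, (79.34, 83.46), width = 2 · t* · s/√n = 4.11
99% CI: t* = 2.620, (79.12, 83.68), width = 2 · t* · s/√n = 4.56

The 99% CI is wider by 4.56 - 4.11 = 0.45.
Higher confidence requires a wider interval.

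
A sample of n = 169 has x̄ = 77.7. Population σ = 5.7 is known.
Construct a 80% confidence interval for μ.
(77.14, 78.26)

z-interval (σ known):
z* = 1.282 for 80% confidence

Margin of error = z* · σ/√n = 1.282 · 5.7/√169 = 0.56

CI: (77.7 - 0.56, 77.7 + 0.56) = (77.14, 78.26)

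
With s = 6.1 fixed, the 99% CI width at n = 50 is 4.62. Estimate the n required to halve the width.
n ≈ 200

CI width ∝ 1/√n
To reduce width by factor 2, need √n to grow by 2 → need 2² = 4 times as many samples.

Current: n = 50, width = 4.62
New: n = 200, width ≈ 2.24

Width reduced by factor of 4.62/2.24 = 2.06.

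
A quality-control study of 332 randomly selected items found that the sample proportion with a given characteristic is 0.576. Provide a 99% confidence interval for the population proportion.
(0.506, 0.646)

Proportion CI:
SE = √(p̂(1-p̂)/n) = √(0.576 · 0.424 / 332) = 0.02712

z* = 2.576
Margin = z* · SE = 2.576 · 0.02712 = 0.0699

CI: 0.576 ± 0.0699 = (0.506, 0.646)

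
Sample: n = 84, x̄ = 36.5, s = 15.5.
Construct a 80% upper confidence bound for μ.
μ ≤ 37.93

Upper bound (one-sided):
t* = 0.846 (one-sided for 80%)
Upper bound = x̄ + t* · s/√n = 36.5 + 0.846 · 15.5/√84 = 37.93

We are 80% confident that μ ≤ 37.93.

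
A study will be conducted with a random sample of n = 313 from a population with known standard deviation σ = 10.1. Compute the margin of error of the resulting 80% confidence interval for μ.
Margin of error = 0.73

Margin of error = z* · σ/√n
= 1.282 · 10.1/√313
= 1.282 · 10.1/17.6918
= 0.73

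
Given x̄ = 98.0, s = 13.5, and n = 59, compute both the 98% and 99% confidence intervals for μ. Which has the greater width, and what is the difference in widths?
99% CI is wider by 0.95

df = 58
98% CI: t* = 2.392, (93.80, 102.20), width = 2 · t* · s/√n = 8.41
99% CI: t* = 2.663, (93.32, 102.68), width = 2 · t* · s/√n = 9.36

The 99% CI is wider by 9.36 - 8.41 = 0.95.
Higher confidence requires a wider interval.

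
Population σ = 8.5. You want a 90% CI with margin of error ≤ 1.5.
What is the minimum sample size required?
n ≥ 87

For margin E ≤ 1.5:
n ≥ (z* · σ / E)²
n ≥ (1.645 · 8.5 / 1.5)²
n ≥ 86.89

Minimum n = 87 (rounding up)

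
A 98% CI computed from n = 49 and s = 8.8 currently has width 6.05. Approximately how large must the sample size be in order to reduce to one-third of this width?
n ≈ 441

CI width ∝ 1/√n
To reduce width by factor 3, need √n to grow by 3 → need 3² = 9 times as many samples.

Current: n = 49, width = 6.05
New: n = 441, width ≈ 1.96

Width reduced by factor of 6.05/1.96 = 3.09.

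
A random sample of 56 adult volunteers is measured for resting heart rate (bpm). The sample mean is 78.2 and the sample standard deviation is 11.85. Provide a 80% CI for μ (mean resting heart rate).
(76.15, 80.25)

t-interval (σ unknown):
df = n - 1 = 55
t* = 1.297 for 80% confidence

Margin of error = t* · s/√n = 1.297 · 11.85/√56 = 2.05

CI: (76.15, 80.25)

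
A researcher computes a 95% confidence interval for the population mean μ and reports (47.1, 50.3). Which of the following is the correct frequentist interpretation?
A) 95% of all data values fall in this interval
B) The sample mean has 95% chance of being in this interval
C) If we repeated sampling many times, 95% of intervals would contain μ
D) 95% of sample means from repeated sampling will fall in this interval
C

A) Wrong — a CI is about the parameter μ, not individual data values.
B) Wrong — x̄ is observed and sits in the interval by construction.
C) Correct — this is the frequentist long-run coverage interpretation.
D) Wrong — coverage applies to intervals containing μ, not to future x̄ values.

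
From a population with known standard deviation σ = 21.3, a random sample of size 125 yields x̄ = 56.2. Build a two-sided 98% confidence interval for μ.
(51.77, 60.63)

z-interval (σ known):
z* = 2.326 for 98% confidence

Margin of error = z* · σ/√n = 2.326 · 21.3/√125 = 4.43

CI: (56.2 - 4.43, 56.2 + 4.43) = (51.77, 60.63)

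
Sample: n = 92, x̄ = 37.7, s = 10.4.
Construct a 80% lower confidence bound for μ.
μ ≥ 36.78

Lower bound (one-sided):
t* = 0.846 (one-sided for 80%)
Lower bound = x̄ - t* · s/√n = 37.7 - 0.846 · 10.4/√92 = 36.78

We are 80% confident that μ ≥ 36.78.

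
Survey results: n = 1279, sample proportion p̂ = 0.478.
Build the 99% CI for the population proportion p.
(0.442, 0.514)

Proportion CI:
SE = √(p̂(1-p̂)/n) = √(0.478 · 0.522 / 1279) = 0.01397

z* = 2.576
Margin = z* · SE = 2.576 · 0.01397 = 0.0360

CI: 0.478 ± 0.0360 = (0.442, 0.514)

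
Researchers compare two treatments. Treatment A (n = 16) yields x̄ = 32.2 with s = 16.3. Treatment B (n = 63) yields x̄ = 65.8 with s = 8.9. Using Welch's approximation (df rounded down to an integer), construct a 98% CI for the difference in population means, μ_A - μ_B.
(-44.45, -22.75)

Difference: x̄₁ - x̄₂ = -33.60
SE = √(s₁²/n₁ + s₂²/n₂) = √(16.3²/16 + 8.9²/63) = 4.2265
df = 17.33 → 17 (Welch–Satterthwaite, rounded down)
t* = 2.567

CI: -33.60 ± 2.567 · 4.2265 = -33.60 ± 10.85 = (-44.45, -22.75)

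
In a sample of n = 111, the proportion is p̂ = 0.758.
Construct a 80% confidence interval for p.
(0.706, 0.810)

Proportion CI:
SE = √(p̂(1-p̂)/n) = √(0.758 · 0.242 / 111) = 0.04065

z* = 1.282
Margin = z* · SE = 1.282 · 0.04065 = 0.0521

CI: 0.758 ± 0.0521 = (0.706, 0.810)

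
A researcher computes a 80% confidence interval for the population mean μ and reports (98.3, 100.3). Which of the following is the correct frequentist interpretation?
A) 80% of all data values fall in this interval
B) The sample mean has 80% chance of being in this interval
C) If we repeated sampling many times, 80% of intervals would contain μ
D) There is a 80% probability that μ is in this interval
C

A) Wrong — a CI is about the parameter μ, not individual data values.
B) Wrong — x̄ is observed and sits in the interval by construction.
C) Correct — this is the frequentist long-run coverage interpretation.
D) Wrong — μ is fixed; the randomness lives in the interval, not in μ.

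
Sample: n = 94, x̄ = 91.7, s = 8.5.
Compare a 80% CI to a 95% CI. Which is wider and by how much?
95% CI is wider by 1.22

df = 93
80% CI: t* = 1.291, (90.57, 92.83), width = 2 · t* · s/√n = 2.26
95% CI: t* = 1.986, (89.96, 93.44), width = 2 · t* · s/√n = 3.48

The 95% CI is wider by 3.48 - 2.26 = 1.22.
Higher confidence requires a wider interval.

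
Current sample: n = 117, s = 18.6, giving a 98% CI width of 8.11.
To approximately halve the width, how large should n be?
n ≈ 468

CI width ∝ 1/√n
To reduce width by factor 2, need √n to grow by 2 → need 2² = 4 times as many samples.

Current: n = 117, width = 8.11
New: n = 468, width ≈ 4.01

Width reduced by factor of 8.11/4.01 = 2.02.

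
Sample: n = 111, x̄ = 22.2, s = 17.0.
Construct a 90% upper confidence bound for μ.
μ ≤ 24.28

Upper bound (one-sided):
t* = 1.289 (one-sided for 90%)
Upper bound = x̄ + t* · s/√n = 22.2 + 1.289 · 17.0/√111 = 24.28

We are 90% confident that μ ≤ 24.28.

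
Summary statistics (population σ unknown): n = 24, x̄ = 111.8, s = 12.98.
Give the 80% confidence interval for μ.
(108.31, 115.29)

t-interval (σ unknown):
df = n - 1 = 23
t* = 1.319 for 80% confidence

Margin of error = t* · s/√n = 1.319 · 12.98/√24 = 3.49

CI: (108.31, 115.29)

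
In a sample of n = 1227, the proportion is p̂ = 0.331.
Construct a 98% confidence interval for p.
(0.300, 0.362)

Proportion CI:
SE = √(p̂(1-p̂)/n) = √(0.331 · 0.669 / 1227) = 0.01343

z* = 2.326
Margin = z* · SE = 2.326 · 0.01343 = 0.0312

CI: 0.331 ± 0.0312 = (0.300, 0.362)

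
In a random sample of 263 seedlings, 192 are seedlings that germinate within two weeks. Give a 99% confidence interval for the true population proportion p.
(0.660, 0.801)

Proportion CI:
p̂ = 192/263 = 0.73004
SE = √(p̂(1-p̂)/n) = √(0.73004 · 0.26996 / 263) = 0.02737

z* = 2.576
Margin = z* · SE = 2.576 · 0.02737 = 0.0705

CI: 0.73004 ± 0.0705 = (0.660, 0.801)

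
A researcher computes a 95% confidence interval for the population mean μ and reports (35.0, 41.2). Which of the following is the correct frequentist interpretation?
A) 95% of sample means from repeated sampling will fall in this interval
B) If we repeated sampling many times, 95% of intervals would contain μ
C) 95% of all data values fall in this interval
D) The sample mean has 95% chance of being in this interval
B

A) Wrong — coverage applies to intervals containing μ, not to future x̄ values.
B) Correct — this is the frequentist long-run coverage interpretation.
C) Wrong — a CI is about the parameter μ, not individual data values.
D) Wrong — x̄ is observed and sits in the interval by construction.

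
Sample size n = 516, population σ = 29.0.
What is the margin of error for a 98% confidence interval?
Margin of error = 2.97

Margin of error = z* · σ/√n
= 2.326 · 29.0/√516
= 2.326 · 29.0/22.7156
= 2.97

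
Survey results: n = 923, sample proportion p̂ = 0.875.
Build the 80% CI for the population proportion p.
(0.861, 0.889)

Proportion CI:
SE = √(p̂(1-p̂)/n) = √(0.875 · 0.125 / 923) = 0.01089

z* = 1.282
Margin = z* · SE = 1.282 · 0.01089 = 0.0140

CI: 0.875 ± 0.0140 = (0.861, 0.889)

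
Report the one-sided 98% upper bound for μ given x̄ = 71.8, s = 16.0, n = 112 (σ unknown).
μ ≤ 74.94

Upper bound (one-sided):
t* = 2.078 (one-sided for 98%)
Upper bound = x̄ + t* · s/√n = 71.8 + 2.078 · 16.0/√112 = 74.94

We are 98% confident that μ ≤ 74.94.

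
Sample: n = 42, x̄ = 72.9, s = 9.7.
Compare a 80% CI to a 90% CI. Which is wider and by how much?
90% CI is wider by 1.14

df = 41
80% CI: t* = 1.303, (70.95, 74.85), width = 2 · t* · s/√n = 3.90
90% CI: t* = 1.683, (70.38, 75.42), width = 2 · t* · s/√n = 5.04

The 90% CI is wider by 5.04 - 3.90 = 1.14.
Higher confidence requires a wider interval.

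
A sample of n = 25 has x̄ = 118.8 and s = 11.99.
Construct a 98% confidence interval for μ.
(112.82, 124.78)

t-interval (σ unknown):
df = n - 1 = 24
t* = 2.492 for 98% confidence

Margin of error = t* · s/√n = 2.492 · 11.99/√25 = 5.98

CI: (112.82, 124.78)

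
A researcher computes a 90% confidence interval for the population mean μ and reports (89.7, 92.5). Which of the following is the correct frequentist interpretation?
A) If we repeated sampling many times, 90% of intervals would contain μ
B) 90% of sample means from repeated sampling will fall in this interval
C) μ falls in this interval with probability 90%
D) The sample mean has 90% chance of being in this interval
A

A) Correct — this is the frequentist long-run coverage interpretation.
B) Wrong — coverage applies to intervals containing μ, not to future x̄ values.
C) Wrong — μ is fixed; the randomness lives in the interval, not in μ.
D) Wrong — x̄ is observed and sits in the interval by construction.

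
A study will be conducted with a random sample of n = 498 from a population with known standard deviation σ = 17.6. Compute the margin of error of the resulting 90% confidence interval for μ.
Margin of error = 1.30

Margin of error = z* · σ/√n
= 1.645 · 17.6/√498
= 1.645 · 17.6/22.3159
= 1.30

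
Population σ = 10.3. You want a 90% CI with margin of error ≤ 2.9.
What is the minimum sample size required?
n ≥ 35

For margin E ≤ 2.9:
n ≥ (z* · σ / E)²
n ≥ (1.645 · 10.3 / 2.9)²
n ≥ 34.14

Minimum n = 35 (rounding up)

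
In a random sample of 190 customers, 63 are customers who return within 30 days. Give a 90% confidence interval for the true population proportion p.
(0.275, 0.388)

Proportion CI:
p̂ = 63/190 = 0.33158
SE = √(p̂(1-p̂)/n) = √(0.33158 · 0.66842 / 190) = 0.03415

z* = 1.645
Margin = z* · SE = 1.645 · 0.03415 = 0.0562

CI: 0.33158 ± 0.0562 = (0.275, 0.388)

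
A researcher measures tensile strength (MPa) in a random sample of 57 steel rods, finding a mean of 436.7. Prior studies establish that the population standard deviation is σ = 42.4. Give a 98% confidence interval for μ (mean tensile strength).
(423.64, 449.76)

z-interval (σ known):
z* = 2.326 for 98% confidence

Margin of error = z* · σ/√n = 2.326 · 42.4/√57 = 13.06

CI: (436.7 - 13.06, 436.7 + 13.06) = (423.64, 449.76)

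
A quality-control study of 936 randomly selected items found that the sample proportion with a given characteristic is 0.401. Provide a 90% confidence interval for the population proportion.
(0.375, 0.427)

Proportion CI:
SE = √(p̂(1-p̂)/n) = √(0.401 · 0.599 / 936) = 0.01602

z* = 1.645
Margin = z* · SE = 1.645 · 0.01602 = 0.0264

CI: 0.401 ± 0.0264 = (0.375, 0.427)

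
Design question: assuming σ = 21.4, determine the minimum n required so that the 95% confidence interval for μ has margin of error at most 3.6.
n ≥ 136

For margin E ≤ 3.6:
n ≥ (z* · σ / E)²
n ≥ (1.960 · 21.4 / 3.6)²
n ≥ 135.75

Minimum n = 136 (rounding up)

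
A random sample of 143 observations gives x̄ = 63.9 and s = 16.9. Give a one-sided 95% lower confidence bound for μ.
μ ≥ 61.56

Lower bound (one-sided):
t* = 1.656 (one-sided for 95%)
Lower bound = x̄ - t* · s/√n = 63.9 - 1.656 · 16.9/√143 = 61.56

We are 95% confident that μ ≥ 61.56.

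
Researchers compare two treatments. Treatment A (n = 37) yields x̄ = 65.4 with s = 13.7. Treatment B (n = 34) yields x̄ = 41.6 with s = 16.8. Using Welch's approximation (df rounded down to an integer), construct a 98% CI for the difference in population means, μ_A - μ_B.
(15.07, 32.53)

Difference: x̄₁ - x̄₂ = 23.80
SE = √(s₁²/n₁ + s₂²/n₂) = √(13.7²/37 + 16.8²/34) = 3.6570
df = 63.81 → 63 (Welch–Satterthwaite, rounded down)
t* = 2.387

CI: 23.80 ± 2.387 · 3.6570 = 23.80 ± 8.73 = (15.07, 32.53)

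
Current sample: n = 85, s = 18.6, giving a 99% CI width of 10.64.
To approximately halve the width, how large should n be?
n ≈ 340

CI width ∝ 1/√n
To reduce width by factor 2, need √n to grow by 2 → need 2² = 4 times as many samples.

Current: n = 85, width = 10.64
New: n = 340, width ≈ 5.23

Width reduced by factor of 10.64/5.23 = 2.03.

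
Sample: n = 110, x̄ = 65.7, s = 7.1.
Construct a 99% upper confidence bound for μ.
μ ≤ 67.30

Upper bound (one-sided):
t* = 2.361 (one-sided for 99%)
Upper bound = x̄ + t* · s/√n = 65.7 + 2.361 · 7.1/√110 = 67.30

We are 99% confident that μ ≤ 67.30.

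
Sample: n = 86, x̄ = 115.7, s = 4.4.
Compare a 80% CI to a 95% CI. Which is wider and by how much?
95% CI is wider by 0.66

df = 85
80% CI: t* = 1.292, (115.09, 116.31), width = 2 · t* · s/√n = 1.23
95% CI: t* = 1.988, (114.76, 116.64), width = 2 · t* · s/√n = 1.89

The 95% CI is wider by 1.89 - 1.23 = 0.66.
Higher confidence requires a wider interval.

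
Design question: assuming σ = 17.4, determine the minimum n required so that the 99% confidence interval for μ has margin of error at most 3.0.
n ≥ 224

For margin E ≤ 3.0:
n ≥ (z* · σ / E)²
n ≥ (2.576 · 17.4 / 3.0)²
n ≥ 223.23

Minimum n = 224 (rounding up)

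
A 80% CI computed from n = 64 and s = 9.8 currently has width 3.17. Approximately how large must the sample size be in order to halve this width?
n ≈ 256

CI width ∝ 1/√n
To reduce width by factor 2, need √n to grow by 2 → need 2² = 4 times as many samples.

Current: n = 64, width = 3.17
New: n = 256, width ≈ 1.57

Width reduced by factor of 3.17/1.57 = 2.02.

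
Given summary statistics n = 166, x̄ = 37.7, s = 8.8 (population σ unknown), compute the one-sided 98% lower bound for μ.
μ ≥ 36.29

Lower bound (one-sided):
t* = 2.070 (one-sided for 98%)
Lower bound = x̄ - t* · s/√n = 37.7 - 2.070 · 8.8/√166 = 36.29

We are 98% confident that μ ≥ 36.29.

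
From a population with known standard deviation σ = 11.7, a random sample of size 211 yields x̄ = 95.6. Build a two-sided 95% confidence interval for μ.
(94.02, 97.18)

z-interval (σ known):
z* = 1.960 for 95% confidence

Margin of error = z* · σ/√n = 1.960 · 11.7/√211 = 1.58

CI: (95.6 - 1.58, 95.6 + 1.58) = (94.02, 97.18)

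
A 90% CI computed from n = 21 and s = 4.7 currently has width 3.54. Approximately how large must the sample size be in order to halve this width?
n ≈ 84

CI width ∝ 1/√n
To reduce width by factor 2, need √n to grow by 2 → need 2² = 4 times as many samples.

Current: n = 21, width = 3.54
New: n = 84, width ≈ 1.71

Width reduced by factor of 3.54/1.71 = 2.07.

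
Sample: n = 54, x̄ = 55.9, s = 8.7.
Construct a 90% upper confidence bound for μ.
μ ≤ 57.44

Upper bound (one-sided):
t* = 1.298 (one-sided for 90%)
Upper bound = x̄ + t* · s/√n = 55.9 + 1.298 · 8.7/√54 = 57.44

We are 90% confident that μ ≤ 57.44.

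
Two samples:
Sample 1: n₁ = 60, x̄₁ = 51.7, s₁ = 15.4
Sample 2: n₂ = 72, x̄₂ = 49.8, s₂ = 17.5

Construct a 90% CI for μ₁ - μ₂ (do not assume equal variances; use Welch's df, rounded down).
(-2.85, 6.65)

Difference: x̄₁ - x̄₂ = 1.90
SE = √(s₁²/n₁ + s₂²/n₂) = √(15.4²/60 + 17.5²/72) = 2.8646
df = 129.60 → 129 (Welch–Satterthwaite, rounded down)
t* = 1.657

CI: 1.90 ± 1.657 · 2.8646 = 1.90 ± 4.75 = (-2.85, 6.65)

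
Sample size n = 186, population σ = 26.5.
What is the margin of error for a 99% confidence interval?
Margin of error = 5.01

Margin of error = z* · σ/√n
= 2.576 · 26.5/√186
= 2.576 · 26.5/13.6382
= 5.01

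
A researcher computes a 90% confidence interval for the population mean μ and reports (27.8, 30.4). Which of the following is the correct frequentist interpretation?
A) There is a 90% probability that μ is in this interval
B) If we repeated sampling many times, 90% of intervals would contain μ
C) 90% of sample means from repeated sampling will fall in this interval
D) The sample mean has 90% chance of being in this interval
B

A) Wrong — μ is fixed; the randomness lives in the interval, not in μ.
B) Correct — this is the frequentist long-run coverage interpretation.
C) Wrong — coverage applies to intervals containing μ, not to future x̄ values.
D) Wrong — x̄ is observed and sits in the interval by construction.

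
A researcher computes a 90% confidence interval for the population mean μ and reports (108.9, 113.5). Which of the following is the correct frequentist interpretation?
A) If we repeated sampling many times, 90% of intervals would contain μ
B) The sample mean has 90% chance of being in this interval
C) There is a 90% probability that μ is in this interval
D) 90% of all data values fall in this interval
A

A) Correct — this is the frequentist long-run coverage interpretation.
B) Wrong — x̄ is observed and sits in the interval by construction.
C) Wrong — μ is fixed; the randomness lives in the interval, not in μ.
D) Wrong — a CI is about the parameter μ, not individual data values.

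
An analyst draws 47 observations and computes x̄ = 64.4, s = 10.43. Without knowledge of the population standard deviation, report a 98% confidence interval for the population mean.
(60.73, 68.07)

t-interval (σ unknown):
df = n - 1 = 46
t* = 2.410 for 98% confidence

Margin of error = t* · s/√n = 2.410 · 10.43/√47 = 3.67

CI: (60.73, 68.07)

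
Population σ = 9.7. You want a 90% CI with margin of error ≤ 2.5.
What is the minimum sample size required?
n ≥ 41

For margin E ≤ 2.5:
n ≥ (z* · σ / E)²
n ≥ (1.645 · 9.7 / 2.5)²
n ≥ 40.74

Minimum n = 41 (rounding up)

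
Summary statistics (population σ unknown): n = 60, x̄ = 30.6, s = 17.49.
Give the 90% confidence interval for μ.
(26.83, 34.37)

t-interval (σ unknown):
df = n - 1 = 59
t* = 1.671 for 90% confidence

Margin of error = t* · s/√n = 1.671 · 17.49/√60 = 3.77

CI: (26.83, 34.37)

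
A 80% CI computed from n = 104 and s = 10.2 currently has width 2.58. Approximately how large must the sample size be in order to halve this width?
n ≈ 416

CI width ∝ 1/√n
To reduce width by factor 2, need √n to grow by 2 → need 2² = 4 times as many samples.

Current: n = 104, width = 2.58
New: n = 416, width ≈ 1.28

Width reduced by factor of 2.58/1.28 = 2.02.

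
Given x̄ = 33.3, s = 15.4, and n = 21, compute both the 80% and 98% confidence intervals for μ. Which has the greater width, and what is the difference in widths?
98% CI is wider by 8.08

df = 20
80% CI: t* = 1.325, (28.85, 37.75), width = 2 · t* · s/√n = 8.91
98% CI: t* = 2.528, (24.80, 41.80), width = 2 · t* · s/√n = 16.99

The 98% CI is wider by 16.99 - 8.91 = 8.08.
Higher confidence requires a wider interval.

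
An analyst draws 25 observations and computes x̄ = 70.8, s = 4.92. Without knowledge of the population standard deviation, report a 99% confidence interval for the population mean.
(68.05, 73.55)

t-interval (σ unknown):
df = n - 1 = 24
t* = 2.797 for 99% confidence

Margin of error = t* · s/√n = 2.797 · 4.92/√25 = 2.75

CI: (68.05, 73.55)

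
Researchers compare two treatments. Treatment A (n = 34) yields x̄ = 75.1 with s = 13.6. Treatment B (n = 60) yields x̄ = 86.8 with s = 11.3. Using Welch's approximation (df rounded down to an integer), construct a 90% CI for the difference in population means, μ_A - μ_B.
(-16.30, -7.10)

Difference: x̄₁ - x̄₂ = -11.70
SE = √(s₁²/n₁ + s₂²/n₂) = √(13.6²/34 + 11.3²/60) = 2.7510
df = 58.83 → 58 (Welch–Satterthwaite, rounded down)
t* = 1.672

CI: -11.70 ± 1.672 · 2.7510 = -11.70 ± 4.60 = (-16.30, -7.10)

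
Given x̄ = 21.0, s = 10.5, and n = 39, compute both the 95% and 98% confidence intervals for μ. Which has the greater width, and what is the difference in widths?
98% CI is wider by 1.36

df = 38
95% CI: t* = 2.024, (17.60, 24.40), width = 2 · t* · s/√n = 6.81
98% CI: t* = 2.429, (16.92, 25.08), width = 2 · t* · s/√n = 8.17

The 98% CI is wider by 8.17 - 6.81 = 1.36.
Higher confidence requires a wider interval.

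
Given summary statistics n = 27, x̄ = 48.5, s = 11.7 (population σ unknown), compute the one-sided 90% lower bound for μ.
μ ≥ 45.54

Lower bound (one-sided):
t* = 1.315 (one-sided for 90%)
Lower bound = x̄ - t* · s/√n = 48.5 - 1.315 · 11.7/√27 = 45.54

We are 90% confident that μ ≥ 45.54.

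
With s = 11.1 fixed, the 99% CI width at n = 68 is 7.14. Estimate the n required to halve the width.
n ≈ 272

CI width ∝ 1/√n
To reduce width by factor 2, need √n to grow by 2 → need 2² = 4 times as many samples.

Current: n = 68, width = 7.14
New: n = 272, width ≈ 3.49

Width reduced by factor of 7.14/3.49 = 2.05.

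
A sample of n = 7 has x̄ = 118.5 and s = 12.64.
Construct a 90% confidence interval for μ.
(109.22, 127.78)

t-interval (σ unknown):
df = n - 1 = 6
t* = 1.943 for 90% confidence

Margin of error = t* · s/√n = 1.943 · 12.64/√7 = 9.28

CI: (109.22, 127.78)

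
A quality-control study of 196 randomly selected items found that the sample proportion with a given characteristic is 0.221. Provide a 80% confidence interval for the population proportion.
(0.183, 0.259)

Proportion CI:
SE = √(p̂(1-p̂)/n) = √(0.221 · 0.779 / 196) = 0.02964

z* = 1.282
Margin = z* · SE = 1.282 · 0.02964 = 0.0380

CI: 0.221 ± 0.0380 = (0.183, 0.259)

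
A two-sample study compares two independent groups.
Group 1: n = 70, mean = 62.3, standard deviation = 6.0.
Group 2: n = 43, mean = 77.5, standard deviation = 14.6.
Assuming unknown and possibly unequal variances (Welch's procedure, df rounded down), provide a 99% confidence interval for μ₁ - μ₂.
(-21.46, -8.94)

Difference: x̄₁ - x̄₂ = -15.20
SE = √(s₁²/n₁ + s₂²/n₂) = √(6.0²/70 + 14.6²/43) = 2.3391
df = 50.83 → 50 (Welch–Satterthwaite, rounded down)
t* = 2.678

CI: -15.20 ± 2.678 · 2.3391 = -15.20 ± 6.26 = (-21.46, -8.94)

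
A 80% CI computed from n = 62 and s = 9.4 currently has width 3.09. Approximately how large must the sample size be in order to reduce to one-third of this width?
n ≈ 558

CI width ∝ 1/√n
To reduce width by factor 3, need √n to grow by 3 → need 3² = 9 times as many samples.

Current: n = 62, width = 3.09
New: n = 558, width ≈ 1.02

Width reduced by factor of 3.09/1.02 = 3.03.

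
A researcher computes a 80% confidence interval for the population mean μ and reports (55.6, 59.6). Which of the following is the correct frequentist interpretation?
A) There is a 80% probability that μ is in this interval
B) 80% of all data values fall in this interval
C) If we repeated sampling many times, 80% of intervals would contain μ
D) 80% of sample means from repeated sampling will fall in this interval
C

A) Wrong — μ is fixed; the randomness lives in the interval, not in μ.
B) Wrong — a CI is about the parameter μ, not individual data values.
C) Correct — this is the frequentist long-run coverage interpretation.
D) Wrong — coverage applies to intervals containing μ, not to future x̄ values.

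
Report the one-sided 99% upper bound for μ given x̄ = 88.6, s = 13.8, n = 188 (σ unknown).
μ ≤ 90.96

Upper bound (one-sided):
t* = 2.346 (one-sided for 99%)
Upper bound = x̄ + t* · s/√n = 88.6 + 2.346 · 13.8/√188 = 90.96

We are 99% confident that μ ≤ 90.96.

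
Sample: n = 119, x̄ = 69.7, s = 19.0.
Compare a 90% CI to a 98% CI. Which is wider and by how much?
98% CI is wider by 2.43

df = 118
90% CI: t* = 1.658, (66.81, 72.59), width = 2 · t* · s/√n = 5.78
98% CI: t* = 2.358, (65.59, 73.81), width = 2 · t* · s/√n = 8.21

The 98% CI is wider by 8.21 - 5.78 = 2.43.
Higher confidence requires a wider interval.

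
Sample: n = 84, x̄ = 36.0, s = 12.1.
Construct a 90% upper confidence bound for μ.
μ ≤ 37.71

Upper bound (one-sided):
t* = 1.292 (one-sided for 90%)
Upper bound = x̄ + t* · s/√n = 36.0 + 1.292 · 12.1/√84 = 37.71

We are 90% confident that μ ≤ 37.71.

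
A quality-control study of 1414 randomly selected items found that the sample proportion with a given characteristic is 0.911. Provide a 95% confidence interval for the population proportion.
(0.896, 0.926)

Proportion CI:
SE = √(p̂(1-p̂)/n) = √(0.911 · 0.089 / 1414) = 0.00757

z* = 1.960
Margin = z* · SE = 1.960 · 0.00757 = 0.0148

CI: 0.911 ± 0.0148 = (0.896, 0.926)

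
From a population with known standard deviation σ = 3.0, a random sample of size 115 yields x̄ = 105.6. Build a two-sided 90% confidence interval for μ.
(105.14, 106.06)

z-interval (σ known):
z* = 1.645 for 90% confidence

Margin of error = z* · σ/√n = 1.645 · 3.0/√115 = 0.46

CI: (105.6 - 0.46, 105.6 + 0.46) = (105.14, 106.06)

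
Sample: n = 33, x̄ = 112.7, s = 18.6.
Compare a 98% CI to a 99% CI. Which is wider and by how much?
99% CI is wider by 1.87

df = 32
98% CI: t* = 2.449, (104.77, 120.63), width = 2 · t* · s/√n = 15.86
99% CI: t* = 2.738, (103.83, 121.57), width = 2 · t* · s/√n = 17.73

The 99% CI is wider by 17.73 - 15.86 = 1.87.
Higher confidence requires a wider interval.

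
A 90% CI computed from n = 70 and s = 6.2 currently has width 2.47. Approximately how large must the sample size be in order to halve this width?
n ≈ 280

CI width ∝ 1/√n
To reduce width by factor 2, need √n to grow by 2 → need 2² = 4 times as many samples.

Current: n = 70, width = 2.47
New: n = 280, width ≈ 1.22

Width reduced by factor of 2.47/1.22 = 2.02.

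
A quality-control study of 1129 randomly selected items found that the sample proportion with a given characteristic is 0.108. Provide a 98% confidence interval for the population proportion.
(0.087, 0.129)

Proportion CI:
SE = √(p̂(1-p̂)/n) = √(0.108 · 0.892 / 1129) = 0.00924

z* = 2.326
Margin = z* · SE = 2.326 · 0.00924 = 0.0215

CI: 0.108 ± 0.0215 = (0.087, 0.129)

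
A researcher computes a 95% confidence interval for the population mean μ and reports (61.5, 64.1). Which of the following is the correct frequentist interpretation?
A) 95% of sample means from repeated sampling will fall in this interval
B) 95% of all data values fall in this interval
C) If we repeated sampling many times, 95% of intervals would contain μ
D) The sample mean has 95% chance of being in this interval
C

A) Wrong — coverage applies to intervals containing μ, not to future x̄ values.
B) Wrong — a CI is about the parameter μ, not individual data values.
C) Correct — this is the frequentist long-run coverage interpretation.
D) Wrong — x̄ is observed and sits in the interval by construction.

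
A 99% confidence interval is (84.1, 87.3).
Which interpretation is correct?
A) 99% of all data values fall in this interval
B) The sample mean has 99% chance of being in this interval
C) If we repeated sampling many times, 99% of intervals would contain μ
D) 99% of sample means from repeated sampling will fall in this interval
C

A) Wrong — a CI is about the parameter μ, not individual data values.
B) Wrong — x̄ is observed and sits in the interval by construction.
C) Correct — this is the frequentist long-run coverage interpretation.
D) Wrong — coverage applies to intervals containing μ, not to future x̄ values.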